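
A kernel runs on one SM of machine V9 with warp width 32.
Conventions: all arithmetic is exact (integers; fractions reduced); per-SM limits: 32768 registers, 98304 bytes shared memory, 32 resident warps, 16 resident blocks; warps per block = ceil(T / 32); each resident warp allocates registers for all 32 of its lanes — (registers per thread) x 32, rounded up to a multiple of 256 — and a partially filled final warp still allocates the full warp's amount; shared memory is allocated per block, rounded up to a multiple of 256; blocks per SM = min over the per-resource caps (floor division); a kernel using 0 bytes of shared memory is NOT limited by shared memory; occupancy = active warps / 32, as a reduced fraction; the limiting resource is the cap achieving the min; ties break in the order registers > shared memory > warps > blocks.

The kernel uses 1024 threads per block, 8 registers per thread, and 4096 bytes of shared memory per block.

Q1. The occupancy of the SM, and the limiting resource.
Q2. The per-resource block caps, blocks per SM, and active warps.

Answer: occupancy 1, limited by warps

registers: 4 blocks
shared memory: 24 blocks
warps: 1 block
blocks: 16 blocks

Answer: 1 block, 32 active warps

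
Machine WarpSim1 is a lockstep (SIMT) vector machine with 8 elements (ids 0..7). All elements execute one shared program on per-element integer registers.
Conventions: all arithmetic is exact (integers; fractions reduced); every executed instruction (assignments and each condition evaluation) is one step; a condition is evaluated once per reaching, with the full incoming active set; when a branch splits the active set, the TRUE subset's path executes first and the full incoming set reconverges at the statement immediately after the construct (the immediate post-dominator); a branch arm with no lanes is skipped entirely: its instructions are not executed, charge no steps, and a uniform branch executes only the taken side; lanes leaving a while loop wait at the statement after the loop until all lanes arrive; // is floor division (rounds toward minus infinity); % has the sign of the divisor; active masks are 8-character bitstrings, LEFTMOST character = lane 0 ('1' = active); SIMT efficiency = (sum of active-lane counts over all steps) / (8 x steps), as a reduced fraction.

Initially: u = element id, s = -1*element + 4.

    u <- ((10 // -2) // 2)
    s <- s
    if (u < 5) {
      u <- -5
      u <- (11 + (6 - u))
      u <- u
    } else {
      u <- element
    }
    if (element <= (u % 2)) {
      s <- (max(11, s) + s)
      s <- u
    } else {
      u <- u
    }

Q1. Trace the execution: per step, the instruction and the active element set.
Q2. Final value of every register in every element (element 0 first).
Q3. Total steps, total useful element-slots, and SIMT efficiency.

step 0: u <- ((10 // -2) // 2)       11111111
step 1: s <- s                       11111111
step 2: eval (u < 5)                 11111111
step 3: u <- -5                      11111111
step 4: u <- (11 + (6 - u))          11111111
step 5: u <- u                       11111111
step 6: eval (element <= (u % 2))    11111111
step 7: s <- (max(11, s) + s)        10000000
step 8: s <- u                       10000000
step 9: u <- u                       01111111

Answer: 10 steps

u: 22,22,22,22,22,22,22,22
s: 22,3,2,1,0,-1,-2,-3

steps = 10; useful = 65; efficiency = 65/80 = 13/16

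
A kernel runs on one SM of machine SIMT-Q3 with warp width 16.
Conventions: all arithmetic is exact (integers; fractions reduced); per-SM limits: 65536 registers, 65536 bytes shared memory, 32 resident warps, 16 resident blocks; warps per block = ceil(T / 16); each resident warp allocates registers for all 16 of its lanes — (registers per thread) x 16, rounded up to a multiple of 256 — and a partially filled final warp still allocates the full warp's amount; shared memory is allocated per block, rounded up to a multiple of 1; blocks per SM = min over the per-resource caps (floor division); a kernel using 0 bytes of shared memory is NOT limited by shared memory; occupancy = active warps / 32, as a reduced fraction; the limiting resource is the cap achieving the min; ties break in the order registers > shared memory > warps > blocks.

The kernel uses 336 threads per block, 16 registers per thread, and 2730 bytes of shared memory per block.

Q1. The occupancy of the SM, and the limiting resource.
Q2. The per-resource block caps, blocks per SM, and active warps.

Answer: occupancy 21/32, limited by warps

registers: 12 blocks
shared memory: 24 blocks
warps: 1 block
blocks: 16 blocks

Answer: 1 block, 21 active warps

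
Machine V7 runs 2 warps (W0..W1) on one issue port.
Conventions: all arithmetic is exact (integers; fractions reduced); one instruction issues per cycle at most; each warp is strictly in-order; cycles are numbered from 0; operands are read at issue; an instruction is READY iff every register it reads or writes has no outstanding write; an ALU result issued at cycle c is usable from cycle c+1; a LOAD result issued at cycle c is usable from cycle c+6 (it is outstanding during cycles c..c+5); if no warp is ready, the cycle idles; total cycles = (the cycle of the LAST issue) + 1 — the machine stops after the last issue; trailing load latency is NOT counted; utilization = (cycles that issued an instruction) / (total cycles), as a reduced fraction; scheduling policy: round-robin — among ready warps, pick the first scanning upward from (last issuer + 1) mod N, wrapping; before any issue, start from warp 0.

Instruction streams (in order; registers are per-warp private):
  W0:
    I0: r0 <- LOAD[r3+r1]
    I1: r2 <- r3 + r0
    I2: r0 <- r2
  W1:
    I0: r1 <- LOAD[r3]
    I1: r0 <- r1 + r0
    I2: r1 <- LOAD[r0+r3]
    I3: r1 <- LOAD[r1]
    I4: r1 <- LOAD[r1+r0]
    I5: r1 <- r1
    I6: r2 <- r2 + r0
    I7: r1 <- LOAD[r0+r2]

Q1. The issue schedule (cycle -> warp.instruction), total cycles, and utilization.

cycle 0: W0.I0
cycle 1: W1.I0
cycle 2: idle
cycle 3: idle
cycle 4: idle
cycle 5: idle
cycle 6: W0.I1
cycle 7: W1.I1
cycle 8: W0.I2
cycle 9: W1.I2
cycle 10: idle
cycle 11: idle
cycle 12: idle
cycle 13: idle
cycle 14: idle
cycle 15: W1.I3
cycle 16: idle
cycle 17: idle
cycle 18: idle
cycle 19: idle
cycle 20: idle
cycle 21: W1.I4
cycle 22: idle
cycle 23: idle
cycle 24: idle
cycle 25: idle
cycle 26: idle
cycle 27: W1.I5
cycle 28: W1.I6
cycle 29: W1.I7

Answer: 30 cycles, utilization 11/30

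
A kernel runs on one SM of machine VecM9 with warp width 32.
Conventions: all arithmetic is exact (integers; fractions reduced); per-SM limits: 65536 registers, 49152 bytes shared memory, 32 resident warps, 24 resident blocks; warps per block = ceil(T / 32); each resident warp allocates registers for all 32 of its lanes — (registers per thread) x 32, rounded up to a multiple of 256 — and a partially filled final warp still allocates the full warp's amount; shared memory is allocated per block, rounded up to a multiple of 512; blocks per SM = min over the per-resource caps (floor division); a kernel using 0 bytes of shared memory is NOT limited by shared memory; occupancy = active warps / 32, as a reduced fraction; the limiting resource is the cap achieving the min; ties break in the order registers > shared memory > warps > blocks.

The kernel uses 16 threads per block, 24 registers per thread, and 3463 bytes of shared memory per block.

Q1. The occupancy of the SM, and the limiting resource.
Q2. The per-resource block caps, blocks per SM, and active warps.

Answer: occupancy 13/32, limited by shared memory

registers: 85 blocks
shared memory: 13 blocks
warps: 32 blocks
blocks: 24 blocks

Answer: 13 blocks, 13 active warps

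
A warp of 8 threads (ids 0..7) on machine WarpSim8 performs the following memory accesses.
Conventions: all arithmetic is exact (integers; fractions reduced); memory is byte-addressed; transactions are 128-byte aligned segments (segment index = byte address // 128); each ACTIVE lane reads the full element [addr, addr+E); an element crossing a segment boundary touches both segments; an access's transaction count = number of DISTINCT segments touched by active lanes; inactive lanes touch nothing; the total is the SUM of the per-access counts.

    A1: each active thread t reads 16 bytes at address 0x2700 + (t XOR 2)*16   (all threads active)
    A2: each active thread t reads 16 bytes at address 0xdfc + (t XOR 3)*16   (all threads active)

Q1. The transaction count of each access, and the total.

A1: 1 transaction
A2: 2 transactions

Answer: 1,2; total 3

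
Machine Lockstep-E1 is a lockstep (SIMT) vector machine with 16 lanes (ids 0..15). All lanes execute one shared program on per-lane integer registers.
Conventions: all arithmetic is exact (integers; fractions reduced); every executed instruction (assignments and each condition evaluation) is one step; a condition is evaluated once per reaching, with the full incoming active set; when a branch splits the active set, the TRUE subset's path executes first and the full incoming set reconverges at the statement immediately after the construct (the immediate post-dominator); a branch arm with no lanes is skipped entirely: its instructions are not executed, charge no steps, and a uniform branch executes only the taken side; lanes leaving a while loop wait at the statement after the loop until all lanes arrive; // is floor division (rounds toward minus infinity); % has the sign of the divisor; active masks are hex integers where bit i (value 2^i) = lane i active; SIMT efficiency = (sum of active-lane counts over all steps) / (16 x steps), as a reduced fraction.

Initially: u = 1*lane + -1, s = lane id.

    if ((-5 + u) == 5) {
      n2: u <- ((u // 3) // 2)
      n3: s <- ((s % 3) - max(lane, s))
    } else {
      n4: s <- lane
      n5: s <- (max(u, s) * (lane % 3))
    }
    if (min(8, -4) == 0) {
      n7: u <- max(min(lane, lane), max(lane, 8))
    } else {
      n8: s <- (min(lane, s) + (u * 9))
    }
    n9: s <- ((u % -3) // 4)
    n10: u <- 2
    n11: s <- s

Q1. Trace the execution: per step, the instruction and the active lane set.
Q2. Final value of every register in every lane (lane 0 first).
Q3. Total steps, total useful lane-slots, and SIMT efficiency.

step 0: eval ((-5 + u) == 5)         0xffff
step 1: u <- ((u // 3) // 2)         0x0800
step 2: s <- ((s % 3) - max(lane, s)) 0x0800
step 3: s <- lane                    0xf7ff
step 4: s <- (max(u, s) * (lane % 3)) 0xf7ff
step 5: eval (min(8, -4) == 0)       0xffff
step 6: s <- (min(lane, s) + (u * 9)) 0xffff
step 7: s <- ((u % -3) // 4)         0xffff
step 8: u <- 2                       0xffff
step 9: s <- s                       0xffff

Answer: 10 steps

u: 2,2,2,2,2,2,2,2,2,2,2,2,2,2,2,2
s: -1,0,-1,-1,0,-1,-1,0,-1,-1,0,-1,-1,0,-1,-1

steps = 10; useful = 128; efficiency = 128/160 = 4/5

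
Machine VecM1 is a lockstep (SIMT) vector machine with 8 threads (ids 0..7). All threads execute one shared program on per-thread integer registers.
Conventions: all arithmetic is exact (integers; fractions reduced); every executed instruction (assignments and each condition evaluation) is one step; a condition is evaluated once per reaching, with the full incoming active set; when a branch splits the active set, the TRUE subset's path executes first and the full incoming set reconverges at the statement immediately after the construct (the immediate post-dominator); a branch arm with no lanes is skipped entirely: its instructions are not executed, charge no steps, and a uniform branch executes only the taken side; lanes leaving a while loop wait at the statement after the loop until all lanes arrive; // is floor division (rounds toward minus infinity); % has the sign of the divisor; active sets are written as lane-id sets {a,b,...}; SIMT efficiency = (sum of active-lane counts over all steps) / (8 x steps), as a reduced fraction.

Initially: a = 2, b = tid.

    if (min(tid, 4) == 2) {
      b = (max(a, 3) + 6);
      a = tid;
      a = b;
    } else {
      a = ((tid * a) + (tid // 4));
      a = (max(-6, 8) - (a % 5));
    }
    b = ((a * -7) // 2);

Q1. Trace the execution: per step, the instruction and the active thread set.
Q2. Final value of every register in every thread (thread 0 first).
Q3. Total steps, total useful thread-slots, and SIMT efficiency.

step 0: eval (min(tid, 4) == 2)      {0,1,2,3,4,5,6,7}
step 1: b <- (max(a, 3) + 6)         {2}
step 2: a <- tid                     {2}
step 3: a <- b                       {2}
step 4: a <- ((tid * a) + (tid // 4)) {0,1,3,4,5,6,7}
step 5: a <- (max(-6, 8) - (a % 5))  {0,1,3,4,5,6,7}
step 6: b <- ((a * -7) // 2)         {0,1,2,3,4,5,6,7}

Answer: 7 steps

a: 8,6,9,7,4,7,5,8
b: -28,-21,-32,-25,-14,-25,-18,-28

steps = 7; useful = 33; efficiency = 33/56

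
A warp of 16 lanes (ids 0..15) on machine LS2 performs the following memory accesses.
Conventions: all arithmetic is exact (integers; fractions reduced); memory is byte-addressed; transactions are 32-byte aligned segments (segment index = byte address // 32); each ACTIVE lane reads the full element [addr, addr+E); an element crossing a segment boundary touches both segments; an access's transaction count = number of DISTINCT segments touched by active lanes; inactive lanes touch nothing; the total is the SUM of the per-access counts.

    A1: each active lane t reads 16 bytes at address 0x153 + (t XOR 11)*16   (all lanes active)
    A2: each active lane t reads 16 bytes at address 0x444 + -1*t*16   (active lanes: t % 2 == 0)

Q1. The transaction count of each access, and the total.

A1: 9 transactions
A2: 8 transactions

Answer: 9,8; total 17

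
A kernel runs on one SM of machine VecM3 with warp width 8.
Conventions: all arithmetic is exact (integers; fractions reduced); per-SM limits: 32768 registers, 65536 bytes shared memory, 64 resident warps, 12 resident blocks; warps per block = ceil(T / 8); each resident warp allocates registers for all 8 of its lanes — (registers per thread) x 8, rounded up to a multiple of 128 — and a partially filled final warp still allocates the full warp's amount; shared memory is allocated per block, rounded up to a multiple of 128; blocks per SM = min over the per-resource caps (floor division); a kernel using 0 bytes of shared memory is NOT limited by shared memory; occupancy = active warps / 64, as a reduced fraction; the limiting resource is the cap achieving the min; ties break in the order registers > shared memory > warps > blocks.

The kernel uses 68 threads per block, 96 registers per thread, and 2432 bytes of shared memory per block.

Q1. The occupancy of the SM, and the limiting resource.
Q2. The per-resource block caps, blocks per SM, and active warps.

Answer: occupancy 9/16, limited by registers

registers: 4 blocks
shared memory: 26 blocks
warps: 7 blocks
blocks: 12 blocks

Answer: 4 blocks, 36 active warps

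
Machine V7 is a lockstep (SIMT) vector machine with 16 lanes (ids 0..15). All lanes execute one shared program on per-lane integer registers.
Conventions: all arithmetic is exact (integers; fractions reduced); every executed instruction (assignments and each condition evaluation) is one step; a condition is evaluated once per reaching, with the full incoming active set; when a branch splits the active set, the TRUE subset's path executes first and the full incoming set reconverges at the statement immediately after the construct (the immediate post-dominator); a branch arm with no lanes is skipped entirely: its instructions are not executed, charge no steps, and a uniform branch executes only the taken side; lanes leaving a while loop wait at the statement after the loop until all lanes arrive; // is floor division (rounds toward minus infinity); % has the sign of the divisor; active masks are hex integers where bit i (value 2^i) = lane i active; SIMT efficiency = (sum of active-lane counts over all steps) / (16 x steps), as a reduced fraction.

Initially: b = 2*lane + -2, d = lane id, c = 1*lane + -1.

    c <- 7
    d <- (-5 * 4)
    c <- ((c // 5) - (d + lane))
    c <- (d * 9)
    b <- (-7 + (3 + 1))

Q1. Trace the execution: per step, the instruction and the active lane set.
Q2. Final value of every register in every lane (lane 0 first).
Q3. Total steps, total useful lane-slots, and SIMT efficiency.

step 0: c <- 7                       0xffff
step 1: d <- (-5 * 4)                0xffff
step 2: c <- ((c // 5) - (d + lane)) 0xffff
step 3: c <- (d * 9)                 0xffff
step 4: b <- (-7 + (3 + 1))          0xffff

Answer: 5 steps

b: -3,-3,-3,-3,-3,-3,-3,-3,-3,-3,-3,-3,-3,-3,-3,-3
d: -20,-20,-20,-20,-20,-20,-20,-20,-20,-20,-20,-20,-20,-20,-20,-20
c: -180,-180,-180,-180,-180,-180,-180,-180,-180,-180,-180,-180,-180,-180,-180,-180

steps = 5; useful = 80; efficiency = 80/80 = 1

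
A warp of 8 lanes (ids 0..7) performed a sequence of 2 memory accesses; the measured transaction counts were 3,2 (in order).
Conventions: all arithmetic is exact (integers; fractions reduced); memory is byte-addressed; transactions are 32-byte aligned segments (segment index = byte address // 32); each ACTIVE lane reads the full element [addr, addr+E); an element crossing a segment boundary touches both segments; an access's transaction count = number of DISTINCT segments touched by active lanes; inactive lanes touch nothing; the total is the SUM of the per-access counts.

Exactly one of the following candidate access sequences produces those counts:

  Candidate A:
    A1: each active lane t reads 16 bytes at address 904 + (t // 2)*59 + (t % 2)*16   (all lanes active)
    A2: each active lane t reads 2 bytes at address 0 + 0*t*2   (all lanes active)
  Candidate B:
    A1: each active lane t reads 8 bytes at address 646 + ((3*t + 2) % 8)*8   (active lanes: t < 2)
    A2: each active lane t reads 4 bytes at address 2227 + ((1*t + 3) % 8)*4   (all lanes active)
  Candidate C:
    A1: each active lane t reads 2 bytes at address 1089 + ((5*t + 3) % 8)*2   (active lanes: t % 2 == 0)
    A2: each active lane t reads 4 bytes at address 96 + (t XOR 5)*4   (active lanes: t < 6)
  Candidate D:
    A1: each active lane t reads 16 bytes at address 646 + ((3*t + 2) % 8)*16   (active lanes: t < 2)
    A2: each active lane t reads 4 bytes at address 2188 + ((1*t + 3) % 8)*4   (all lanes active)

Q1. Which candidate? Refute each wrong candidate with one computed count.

A: A1 gives 7 transactions, not 3
B: A1 gives 2 transactions, not 3
C: A1 gives 1 transaction, not 3
D: all counts match (3,2)

Answer: D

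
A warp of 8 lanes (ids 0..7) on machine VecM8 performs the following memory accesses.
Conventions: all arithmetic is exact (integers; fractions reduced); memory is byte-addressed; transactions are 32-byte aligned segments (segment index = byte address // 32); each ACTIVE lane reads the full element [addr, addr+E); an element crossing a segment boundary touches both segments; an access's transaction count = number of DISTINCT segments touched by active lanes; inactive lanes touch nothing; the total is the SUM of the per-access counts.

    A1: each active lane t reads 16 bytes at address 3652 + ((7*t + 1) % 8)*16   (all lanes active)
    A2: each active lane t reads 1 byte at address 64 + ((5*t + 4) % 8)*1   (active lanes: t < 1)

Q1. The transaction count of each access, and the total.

A1: 5 transactions
A2: 1 transaction

Answer: 5,1; total 6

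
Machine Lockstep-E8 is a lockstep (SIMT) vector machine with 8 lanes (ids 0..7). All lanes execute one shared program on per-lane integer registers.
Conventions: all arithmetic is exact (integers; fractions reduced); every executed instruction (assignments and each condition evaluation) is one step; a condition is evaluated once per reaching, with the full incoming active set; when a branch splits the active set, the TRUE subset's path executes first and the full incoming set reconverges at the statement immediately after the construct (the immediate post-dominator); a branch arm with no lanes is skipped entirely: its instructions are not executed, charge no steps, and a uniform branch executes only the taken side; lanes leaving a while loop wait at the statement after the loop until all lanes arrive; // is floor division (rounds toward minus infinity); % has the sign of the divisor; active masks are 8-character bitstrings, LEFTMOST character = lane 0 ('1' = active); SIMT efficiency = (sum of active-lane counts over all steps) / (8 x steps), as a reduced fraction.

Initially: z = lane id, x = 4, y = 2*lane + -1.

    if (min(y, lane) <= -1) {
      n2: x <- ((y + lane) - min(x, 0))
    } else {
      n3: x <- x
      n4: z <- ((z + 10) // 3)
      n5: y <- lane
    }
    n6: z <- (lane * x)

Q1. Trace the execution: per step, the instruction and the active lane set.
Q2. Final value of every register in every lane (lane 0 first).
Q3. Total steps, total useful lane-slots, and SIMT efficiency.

step 0: eval (min(y, lane) <= -1)    11111111
step 1: x <- ((y + lane) - min(x, 0)) 10000000
step 2: x <- x                       01111111
step 3: z <- ((z + 10) // 3)         01111111
step 4: y <- lane                    01111111
step 5: z <- (lane * x)              11111111

Answer: 6 steps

z: 0,4,8,12,16,20,24,28
x: -1,4,4,4,4,4,4,4
y: -1,1,2,3,4,5,6,7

steps = 6; useful = 38; efficiency = 38/48 = 19/24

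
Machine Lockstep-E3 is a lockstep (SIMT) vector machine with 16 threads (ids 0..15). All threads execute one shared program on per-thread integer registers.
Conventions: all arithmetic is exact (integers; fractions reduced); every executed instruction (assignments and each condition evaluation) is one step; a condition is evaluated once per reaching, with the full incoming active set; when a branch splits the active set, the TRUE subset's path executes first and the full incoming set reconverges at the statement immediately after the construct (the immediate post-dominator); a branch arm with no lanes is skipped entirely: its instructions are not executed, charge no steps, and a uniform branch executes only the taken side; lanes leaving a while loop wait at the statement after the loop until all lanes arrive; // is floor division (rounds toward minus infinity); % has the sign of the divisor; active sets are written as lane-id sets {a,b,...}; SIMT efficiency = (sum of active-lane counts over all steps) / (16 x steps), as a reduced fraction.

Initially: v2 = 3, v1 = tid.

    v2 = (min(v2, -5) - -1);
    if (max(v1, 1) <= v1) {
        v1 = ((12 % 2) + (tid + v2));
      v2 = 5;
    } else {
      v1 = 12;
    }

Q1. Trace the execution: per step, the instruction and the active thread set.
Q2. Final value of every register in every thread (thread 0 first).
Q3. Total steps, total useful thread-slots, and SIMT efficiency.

step 0: v2 <- (min(v2, -5) - -1)     {0,1,2,3,4,5,6,7,8,9,10,11,12,13,14,15}
step 1: eval (max(v1, 1) <= v1)      {0,1,2,3,4,5,6,7,8,9,10,11,12,13,14,15}
step 2: v1 <- ((12 % 2) + (tid + v2)) {1,2,3,4,5,6,7,8,9,10,11,12,13,14,15}
step 3: v2 <- 5                      {1,2,3,4,5,6,7,8,9,10,11,12,13,14,15}
step 4: v1 <- 12                     {0}

Answer: 5 steps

v2: -4,5,5,5,5,5,5,5,5,5,5,5,5,5,5,5
v1: 12,-3,-2,-1,0,1,2,3,4,5,6,7,8,9,10,11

steps = 5; useful = 63; efficiency = 63/80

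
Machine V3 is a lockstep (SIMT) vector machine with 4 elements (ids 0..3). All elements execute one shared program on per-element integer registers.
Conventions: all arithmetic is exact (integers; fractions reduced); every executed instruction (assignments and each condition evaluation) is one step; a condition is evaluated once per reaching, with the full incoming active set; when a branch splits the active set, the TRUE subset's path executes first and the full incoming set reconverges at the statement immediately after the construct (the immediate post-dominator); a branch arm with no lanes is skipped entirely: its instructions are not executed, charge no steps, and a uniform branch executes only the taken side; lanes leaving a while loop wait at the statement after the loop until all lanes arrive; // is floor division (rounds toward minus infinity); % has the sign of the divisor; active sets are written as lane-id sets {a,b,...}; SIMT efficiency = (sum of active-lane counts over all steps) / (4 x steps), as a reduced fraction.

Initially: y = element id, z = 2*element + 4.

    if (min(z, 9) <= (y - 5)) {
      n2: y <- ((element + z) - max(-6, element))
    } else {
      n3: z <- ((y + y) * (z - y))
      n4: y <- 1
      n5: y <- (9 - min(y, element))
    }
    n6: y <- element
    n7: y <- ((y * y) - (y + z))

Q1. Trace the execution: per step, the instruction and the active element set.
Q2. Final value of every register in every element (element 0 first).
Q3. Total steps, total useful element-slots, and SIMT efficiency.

step 0: eval (min(z, 9) <= (y - 5))  {0,1,2,3}
step 1: z <- ((y + y) * (z - y))     {0,1,2,3}
step 2: y <- 1                       {0,1,2,3}
step 3: y <- (9 - min(y, element))   {0,1,2,3}
step 4: y <- element                 {0,1,2,3}
step 5: y <- ((y * y) - (y + z))     {0,1,2,3}

Answer: 6 steps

y: 0,-10,-22,-36
z: 0,10,24,42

steps = 6; useful = 24; efficiency = 24/24 = 1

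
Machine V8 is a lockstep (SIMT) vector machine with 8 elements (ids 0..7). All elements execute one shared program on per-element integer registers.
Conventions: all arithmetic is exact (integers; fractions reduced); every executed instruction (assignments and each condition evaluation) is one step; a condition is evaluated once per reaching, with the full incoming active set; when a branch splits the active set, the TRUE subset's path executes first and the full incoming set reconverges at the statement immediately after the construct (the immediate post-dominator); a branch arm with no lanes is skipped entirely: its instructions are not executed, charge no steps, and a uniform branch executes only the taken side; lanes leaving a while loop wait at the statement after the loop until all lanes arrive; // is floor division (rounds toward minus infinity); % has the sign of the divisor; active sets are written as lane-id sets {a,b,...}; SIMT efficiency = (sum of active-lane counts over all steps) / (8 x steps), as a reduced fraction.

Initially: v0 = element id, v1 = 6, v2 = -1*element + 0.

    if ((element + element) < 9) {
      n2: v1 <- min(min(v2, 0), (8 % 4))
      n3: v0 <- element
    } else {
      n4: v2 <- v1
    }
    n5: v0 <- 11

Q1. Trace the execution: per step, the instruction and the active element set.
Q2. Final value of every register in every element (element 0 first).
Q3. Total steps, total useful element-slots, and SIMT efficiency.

step 0: eval ((element + element) < 9) {0,1,2,3,4,5,6,7}
step 1: v1 <- min(min(v2, 0), (8 % 4)) {0,1,2,3,4}
step 2: v0 <- element                {0,1,2,3,4}
step 3: v2 <- v1                     {5,6,7}
step 4: v0 <- 11                     {0,1,2,3,4,5,6,7}

Answer: 5 steps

v0: 11,11,11,11,11,11,11,11
v1: 0,-1,-2,-3,-4,6,6,6
v2: 0,-1,-2,-3,-4,6,6,6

steps = 5; useful = 29; efficiency = 29/40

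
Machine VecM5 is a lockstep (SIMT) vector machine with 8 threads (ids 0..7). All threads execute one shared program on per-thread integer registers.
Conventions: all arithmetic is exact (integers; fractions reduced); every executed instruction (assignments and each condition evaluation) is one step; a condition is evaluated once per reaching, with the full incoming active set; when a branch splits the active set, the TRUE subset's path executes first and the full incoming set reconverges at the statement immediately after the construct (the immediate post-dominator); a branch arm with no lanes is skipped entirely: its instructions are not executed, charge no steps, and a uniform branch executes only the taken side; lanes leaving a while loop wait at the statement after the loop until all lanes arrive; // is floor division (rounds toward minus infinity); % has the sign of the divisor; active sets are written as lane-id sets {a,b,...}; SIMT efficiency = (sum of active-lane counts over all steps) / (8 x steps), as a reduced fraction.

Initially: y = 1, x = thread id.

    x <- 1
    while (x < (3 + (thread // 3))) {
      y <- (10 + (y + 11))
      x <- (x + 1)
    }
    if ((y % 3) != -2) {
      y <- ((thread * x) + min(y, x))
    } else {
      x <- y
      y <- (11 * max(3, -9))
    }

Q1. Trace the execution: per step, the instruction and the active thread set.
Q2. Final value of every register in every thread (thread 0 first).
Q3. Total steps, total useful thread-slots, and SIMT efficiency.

step 0: x <- 1                       {0,1,2,3,4,5,6,7}
step 1: eval (x < (3 + (thread // 3))) {0,1,2,3,4,5,6,7}
step 2: y <- (10 + (y + 11))         {0,1,2,3,4,5,6,7}
step 3: x <- (x + 1)                 {0,1,2,3,4,5,6,7}
step 4: eval (x < (3 + (thread // 3))) {0,1,2,3,4,5,6,7}
step 5: y <- (10 + (y + 11))         {0,1,2,3,4,5,6,7}
step 6: x <- (x + 1)                 {0,1,2,3,4,5,6,7}
step 7: eval (x < (3 + (thread // 3))) {0,1,2,3,4,5,6,7}
step 8: y <- (10 + (y + 11))         {3,4,5,6,7}
step 9: x <- (x + 1)                 {3,4,5,6,7}
step 10: eval (x < (3 + (thread // 3))) {3,4,5,6,7}
step 11: y <- (10 + (y + 11))         {6,7}
step 12: x <- (x + 1)                 {6,7}
step 13: eval (x < (3 + (thread // 3))) {6,7}
step 14: eval ((y % 3) != -2)         {0,1,2,3,4,5,6,7}
step 15: y <- ((thread * x) + min(y, x)) {0,1,2,3,4,5,6,7}

Answer: 16 steps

y: 3,6,9,16,20,24,35,40
x: 3,3,3,4,4,4,5,5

steps = 16; useful = 101; efficiency = 101/128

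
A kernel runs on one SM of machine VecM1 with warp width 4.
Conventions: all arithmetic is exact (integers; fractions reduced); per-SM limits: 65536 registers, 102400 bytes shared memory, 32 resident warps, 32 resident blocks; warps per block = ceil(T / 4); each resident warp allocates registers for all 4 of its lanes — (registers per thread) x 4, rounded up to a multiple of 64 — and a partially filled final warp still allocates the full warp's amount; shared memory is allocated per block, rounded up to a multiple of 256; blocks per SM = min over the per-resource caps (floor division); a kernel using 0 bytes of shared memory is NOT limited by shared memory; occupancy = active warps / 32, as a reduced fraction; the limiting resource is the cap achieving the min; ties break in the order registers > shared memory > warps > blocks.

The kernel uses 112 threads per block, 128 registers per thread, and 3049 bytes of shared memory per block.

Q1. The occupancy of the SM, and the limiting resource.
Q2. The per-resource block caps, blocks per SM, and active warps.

Answer: occupancy 7/8, limited by warps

registers: 4 blocks
shared memory: 33 blocks
warps: 1 block
blocks: 32 blocks

Answer: 1 block, 28 active warps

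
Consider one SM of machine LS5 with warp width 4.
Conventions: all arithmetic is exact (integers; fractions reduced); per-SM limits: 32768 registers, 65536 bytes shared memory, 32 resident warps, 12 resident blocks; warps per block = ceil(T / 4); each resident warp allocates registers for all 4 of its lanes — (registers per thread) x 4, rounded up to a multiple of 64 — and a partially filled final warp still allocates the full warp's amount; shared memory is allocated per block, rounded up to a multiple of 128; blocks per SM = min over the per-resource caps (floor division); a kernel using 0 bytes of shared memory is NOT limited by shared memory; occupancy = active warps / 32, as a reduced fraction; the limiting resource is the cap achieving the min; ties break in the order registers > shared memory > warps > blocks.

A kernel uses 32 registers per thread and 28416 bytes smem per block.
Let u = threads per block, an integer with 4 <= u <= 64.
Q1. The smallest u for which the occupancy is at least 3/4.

Answer: u = 45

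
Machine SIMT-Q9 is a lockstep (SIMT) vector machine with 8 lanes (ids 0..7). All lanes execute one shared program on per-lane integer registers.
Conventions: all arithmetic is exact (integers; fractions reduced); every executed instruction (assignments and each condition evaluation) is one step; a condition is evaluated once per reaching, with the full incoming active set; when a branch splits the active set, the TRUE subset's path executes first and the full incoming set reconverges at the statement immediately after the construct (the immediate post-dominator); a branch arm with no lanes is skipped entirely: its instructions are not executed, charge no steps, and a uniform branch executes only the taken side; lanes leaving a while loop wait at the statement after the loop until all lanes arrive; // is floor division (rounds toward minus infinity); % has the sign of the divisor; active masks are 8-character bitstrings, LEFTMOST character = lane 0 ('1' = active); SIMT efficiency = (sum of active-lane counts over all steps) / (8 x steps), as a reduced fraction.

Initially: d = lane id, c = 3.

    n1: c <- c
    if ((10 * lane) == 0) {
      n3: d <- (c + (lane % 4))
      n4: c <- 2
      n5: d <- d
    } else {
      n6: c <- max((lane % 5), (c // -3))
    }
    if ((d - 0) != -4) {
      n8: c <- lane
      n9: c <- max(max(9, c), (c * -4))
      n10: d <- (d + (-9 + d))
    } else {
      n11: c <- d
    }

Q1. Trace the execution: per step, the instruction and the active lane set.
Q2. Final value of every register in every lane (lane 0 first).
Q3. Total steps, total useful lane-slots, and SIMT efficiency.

step 0: c <- c                       11111111
step 1: eval ((10 * lane) == 0)      11111111
step 2: d <- (c + (lane % 4))        10000000
step 3: c <- 2                       10000000
step 4: d <- d                       10000000
step 5: c <- max((lane % 5), (c // -3)) 01111111
step 6: eval ((d - 0) != -4)         11111111
step 7: c <- lane                    11111111
step 8: c <- max(max(9, c), (c * -4)) 11111111
step 9: d <- (d + (-9 + d))          11111111

Answer: 10 steps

d: -3,-7,-5,-3,-1,1,3,5
c: 9,9,9,9,9,9,9,9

steps = 10; useful = 58; efficiency = 58/80 = 29/40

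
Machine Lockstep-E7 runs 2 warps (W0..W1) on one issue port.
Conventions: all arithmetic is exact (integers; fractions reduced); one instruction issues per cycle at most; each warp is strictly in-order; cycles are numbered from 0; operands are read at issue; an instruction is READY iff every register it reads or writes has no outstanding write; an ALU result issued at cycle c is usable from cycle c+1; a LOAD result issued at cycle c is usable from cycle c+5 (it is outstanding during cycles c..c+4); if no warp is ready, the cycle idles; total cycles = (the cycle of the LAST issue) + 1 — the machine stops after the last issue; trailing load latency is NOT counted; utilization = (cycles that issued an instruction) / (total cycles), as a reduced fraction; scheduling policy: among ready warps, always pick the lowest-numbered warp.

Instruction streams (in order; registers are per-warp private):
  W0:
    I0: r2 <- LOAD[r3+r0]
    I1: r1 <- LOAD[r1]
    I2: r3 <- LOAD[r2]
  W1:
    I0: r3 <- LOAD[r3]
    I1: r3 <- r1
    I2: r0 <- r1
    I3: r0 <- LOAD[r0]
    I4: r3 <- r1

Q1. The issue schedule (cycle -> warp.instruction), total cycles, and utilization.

cycle 0: W0.I0
cycle 1: W0.I1
cycle 2: W1.I0
cycle 3: idle
cycle 4: idle
cycle 5: W0.I2
cycle 6: idle
cycle 7: W1.I1
cycle 8: W1.I2
cycle 9: W1.I3
cycle 10: W1.I4

Answer: 11 cycles, utilization 8/11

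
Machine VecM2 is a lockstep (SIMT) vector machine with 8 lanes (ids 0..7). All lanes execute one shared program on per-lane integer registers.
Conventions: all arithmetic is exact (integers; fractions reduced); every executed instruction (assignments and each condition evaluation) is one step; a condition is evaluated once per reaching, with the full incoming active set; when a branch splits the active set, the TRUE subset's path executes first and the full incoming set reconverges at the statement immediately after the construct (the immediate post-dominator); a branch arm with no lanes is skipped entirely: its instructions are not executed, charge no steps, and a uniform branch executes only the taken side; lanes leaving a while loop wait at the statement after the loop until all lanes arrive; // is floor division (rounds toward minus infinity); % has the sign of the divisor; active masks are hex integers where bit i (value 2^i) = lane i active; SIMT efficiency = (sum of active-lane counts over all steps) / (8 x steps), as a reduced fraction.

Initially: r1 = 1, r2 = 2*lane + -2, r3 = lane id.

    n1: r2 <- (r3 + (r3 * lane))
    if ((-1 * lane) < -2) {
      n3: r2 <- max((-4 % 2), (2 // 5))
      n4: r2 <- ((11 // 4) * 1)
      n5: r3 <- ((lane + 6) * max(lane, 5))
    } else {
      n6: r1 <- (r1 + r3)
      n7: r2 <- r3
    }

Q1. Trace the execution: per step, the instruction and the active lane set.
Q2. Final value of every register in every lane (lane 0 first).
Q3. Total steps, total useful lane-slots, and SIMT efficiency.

step 0: r2 <- (r3 + (r3 * lane))     0xff
step 1: eval ((-1 * lane) < -2)      0xff
step 2: r2 <- max((-4 % 2), (2 // 5)) 0xf8
step 3: r2 <- ((11 // 4) * 1)        0xf8
step 4: r3 <- ((lane + 6) * max(lane, 5)) 0xf8
step 5: r1 <- (r1 + r3)              0x07
step 6: r2 <- r3                     0x07

Answer: 7 steps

r1: 1,2,3,1,1,1,1,1
r2: 0,1,2,2,2,2,2,2
r3: 0,1,2,45,50,55,72,91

steps = 7; useful = 37; efficiency = 37/56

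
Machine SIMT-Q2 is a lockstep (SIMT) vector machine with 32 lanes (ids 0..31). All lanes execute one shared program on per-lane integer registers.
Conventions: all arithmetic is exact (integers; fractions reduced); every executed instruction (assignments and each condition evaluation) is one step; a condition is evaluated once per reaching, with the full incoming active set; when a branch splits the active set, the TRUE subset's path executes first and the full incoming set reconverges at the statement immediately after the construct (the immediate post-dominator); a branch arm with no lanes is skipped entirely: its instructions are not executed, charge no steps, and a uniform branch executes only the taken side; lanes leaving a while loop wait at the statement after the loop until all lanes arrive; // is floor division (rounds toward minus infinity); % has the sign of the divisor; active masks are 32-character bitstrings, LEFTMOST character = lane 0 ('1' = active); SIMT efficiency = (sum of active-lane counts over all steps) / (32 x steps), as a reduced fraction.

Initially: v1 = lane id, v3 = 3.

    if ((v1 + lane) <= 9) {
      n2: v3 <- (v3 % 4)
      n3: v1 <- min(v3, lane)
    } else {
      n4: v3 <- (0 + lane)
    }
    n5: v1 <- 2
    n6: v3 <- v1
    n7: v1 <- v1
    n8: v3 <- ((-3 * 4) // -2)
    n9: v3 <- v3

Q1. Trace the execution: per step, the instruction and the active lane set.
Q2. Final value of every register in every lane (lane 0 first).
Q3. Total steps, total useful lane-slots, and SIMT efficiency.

step 0: eval ((v1 + lane) <= 9)      11111111111111111111111111111111
step 1: v3 <- (v3 % 4)               11111000000000000000000000000000
step 2: v1 <- min(v3, lane)          11111000000000000000000000000000
step 3: v3 <- (0 + lane)             00000111111111111111111111111111
step 4: v1 <- 2                      11111111111111111111111111111111
step 5: v3 <- v1                     11111111111111111111111111111111
step 6: v1 <- v1                     11111111111111111111111111111111
step 7: v3 <- ((-3 * 4) // -2)       11111111111111111111111111111111
step 8: v3 <- v3                     11111111111111111111111111111111

Answer: 9 steps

v1: 2,2,2,2,2,2,2,2,2,2,2,2,2,2,2,2,2,2,2,2,2,2,2,2,2,2,2,2,2,2,2,2
v3: 6,6,6,6,6,6,6,6,6,6,6,6,6,6,6,6,6,6,6,6,6,6,6,6,6,6,6,6,6,6,6,6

steps = 9; useful = 229; efficiency = 229/288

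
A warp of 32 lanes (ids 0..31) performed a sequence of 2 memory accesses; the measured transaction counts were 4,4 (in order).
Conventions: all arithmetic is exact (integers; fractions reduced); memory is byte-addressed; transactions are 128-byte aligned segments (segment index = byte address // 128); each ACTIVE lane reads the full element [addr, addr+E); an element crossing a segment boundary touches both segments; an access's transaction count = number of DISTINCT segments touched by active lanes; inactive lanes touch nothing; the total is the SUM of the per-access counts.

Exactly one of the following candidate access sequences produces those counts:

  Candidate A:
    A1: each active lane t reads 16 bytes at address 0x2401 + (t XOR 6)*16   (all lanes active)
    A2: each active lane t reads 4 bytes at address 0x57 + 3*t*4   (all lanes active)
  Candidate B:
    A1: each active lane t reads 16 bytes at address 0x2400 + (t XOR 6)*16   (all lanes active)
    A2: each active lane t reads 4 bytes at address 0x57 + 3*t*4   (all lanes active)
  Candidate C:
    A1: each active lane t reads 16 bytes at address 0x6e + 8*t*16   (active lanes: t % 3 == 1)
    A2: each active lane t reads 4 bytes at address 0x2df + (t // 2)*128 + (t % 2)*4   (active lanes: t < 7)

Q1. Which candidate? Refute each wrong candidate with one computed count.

A: A1 gives 5 transactions, not 4
C: A1 gives 11 transactions, not 4
B: all counts match (4,4)

Answer: B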